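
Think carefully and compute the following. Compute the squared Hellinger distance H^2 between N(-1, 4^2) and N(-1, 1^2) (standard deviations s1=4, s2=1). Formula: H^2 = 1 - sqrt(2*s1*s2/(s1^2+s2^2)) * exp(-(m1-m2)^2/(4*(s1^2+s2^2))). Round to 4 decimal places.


Squared Hellinger distance for Gaussians:
H^2 = 1 - sqrt(2*s1*s2/(s1^2+s2^2)) * exp(-(m1-m2)^2/(4*(s1^2+s2^2))).
s1^2 = 16, s2^2 = 1, s1^2+s2^2 = 17.
sqrt(2*4*1/(17)) = 0.685994.
(m1-m2)^2 = (0)^2 = 0.
exp(-0/(4*17)) = exp(0.0) = 1.0.
H^2 = 1 - 0.685994*1.0 = 0.3140

0.3140


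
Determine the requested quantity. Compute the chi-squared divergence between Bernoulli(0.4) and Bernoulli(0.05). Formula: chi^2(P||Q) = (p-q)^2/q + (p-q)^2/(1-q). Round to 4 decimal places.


Chi-squared divergence between Bernoulli distributions:
chi^2 = (p-q)^2/q + (p-q)^2/(1-q).
p = 0.4, q = 0.05, p-q = 0.35.
(p-q)^2 = 0.1225.
term1 = 0.1225/0.05 = 2.45.
term2 = 0.1225/0.95 = 0.128947.
chi^2 = 2.45 + 0.128947 = 2.5789

2.5789


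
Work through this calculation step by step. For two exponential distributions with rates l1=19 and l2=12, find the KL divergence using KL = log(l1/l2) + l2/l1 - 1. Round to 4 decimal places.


KL divergence for exponential family:
KL = log(l1/l2) + l2/l1 - 1.
log(19/12) = 0.459532.
12/19 = 0.631579.
KL = 0.459532 + 0.631579 - 1 = 0.0911

0.0911


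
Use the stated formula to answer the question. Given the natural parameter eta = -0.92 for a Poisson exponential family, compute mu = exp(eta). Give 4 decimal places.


Expectation parameter for Poisson exponential family:
mu = exp(eta).
eta = -0.92.
mu = exp(-0.92) = 0.3985

0.3985


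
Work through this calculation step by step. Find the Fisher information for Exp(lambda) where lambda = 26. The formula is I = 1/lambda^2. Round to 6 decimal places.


Fisher information for exponential: I(lambda) = 1/lambda^2.
lambda = 26, lambda^2 = 676.
I = 1/676 = 0.001479

0.001479


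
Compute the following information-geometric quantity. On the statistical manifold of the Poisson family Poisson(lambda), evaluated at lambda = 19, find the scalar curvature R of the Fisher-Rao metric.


This family has a single free parameter, so its statistical manifold
is 1-dimensional. The Riemann curvature tensor of any 1-dimensional
Riemannian manifold vanishes identically, so R = 0.

0


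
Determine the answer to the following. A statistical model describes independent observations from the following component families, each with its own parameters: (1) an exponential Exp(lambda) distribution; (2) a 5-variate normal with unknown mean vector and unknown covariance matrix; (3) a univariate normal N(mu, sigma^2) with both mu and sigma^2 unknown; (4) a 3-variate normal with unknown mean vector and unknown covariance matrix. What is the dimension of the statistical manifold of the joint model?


The dimension of a statistical manifold equals the number of free
(independent) real parameters of the model. For a product of independent
blocks the parameter counts add.
- exponential (lambda): 1.
- 5-variate normal: 5 (mean) + 5*6/2 = 15 (symmetric covariance) = 20.
- normal (mu, sigma^2): 2.
- 3-variate normal: 3 (mean) + 3*4/2 = 6 (symmetric covariance) = 9.
Total = 1 + 20 + 2 + 9 = 32.
Dimension = 32

32


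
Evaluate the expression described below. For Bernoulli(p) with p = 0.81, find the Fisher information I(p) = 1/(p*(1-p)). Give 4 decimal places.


For Bernoulli(p), Fisher information is I(p) = 1/(p*(1-p)).
p = 0.81, 1-p = 0.19.
p*(1-p) = 0.1539.
I(p) = 1/0.1539 = 6.4977

6.4977


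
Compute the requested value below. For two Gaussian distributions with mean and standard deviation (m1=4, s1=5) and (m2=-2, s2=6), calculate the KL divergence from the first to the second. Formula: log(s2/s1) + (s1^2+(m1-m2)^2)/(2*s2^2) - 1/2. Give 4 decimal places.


KL divergence between normal distributions:
KL = log(s2/s1) + (s1^2 + (m1-m2)^2)/(2*s2^2) - 1/2.
log(6/5) = 0.182322.
(5^2 + (4--2)^2)/(2*6^2) = (25 + 36)/72 = 0.847222.
KL = 0.182322 + 0.847222 - 0.5 = 0.5295

0.5295


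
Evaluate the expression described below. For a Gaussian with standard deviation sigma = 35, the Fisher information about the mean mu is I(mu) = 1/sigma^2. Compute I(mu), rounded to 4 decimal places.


The Fisher information for the mean of a normal distribution is I(mu) = 1/sigma^2.
sigma = 35, so sigma^2 = 1225.
I(mu) = 1/1225 = 0.0008

0.0008


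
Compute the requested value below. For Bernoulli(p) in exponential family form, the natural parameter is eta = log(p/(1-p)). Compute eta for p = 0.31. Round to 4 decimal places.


Natural parameter for Bernoulli: eta = log(p/(1-p)).
p = 0.31, 1-p = 0.69.
p/(1-p) = 0.449275.
eta = log(0.449275) = -0.8001

-0.8001


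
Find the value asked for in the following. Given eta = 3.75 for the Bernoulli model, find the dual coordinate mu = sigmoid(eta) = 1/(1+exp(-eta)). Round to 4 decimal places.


Dual coordinate (expectation parameter) for Bernoulli:
mu = 1/(1+exp(-eta)).
eta = 3.75.
exp(-eta) = exp(-3.75) = 0.023518.
mu = 1/(1+0.023518) = 0.9770

0.9770


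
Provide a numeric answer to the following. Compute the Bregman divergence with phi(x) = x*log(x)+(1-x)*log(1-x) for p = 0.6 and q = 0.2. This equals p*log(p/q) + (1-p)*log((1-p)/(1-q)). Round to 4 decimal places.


Bregman divergence with negative entropy generator:
D = p*log(p/q) + (1-p)*log((1-p)/(1-q)).
p = 0.6, q = 0.2.
p*log(p/q) = 0.6*log(0.6/0.2) = 0.659167.
(1-p)*log((1-p)/(1-q)) = 0.4*log(0.4/0.8) = -0.277259.
D = 0.659167 + -0.277259 = 0.3819

0.3819


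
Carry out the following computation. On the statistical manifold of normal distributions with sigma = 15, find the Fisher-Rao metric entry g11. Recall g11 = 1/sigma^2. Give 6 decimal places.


For the 2-parameter normal family, the Fisher metric has:
  g11 = 1/sigma^2, g22 = 2/sigma^2.
sigma = 15, sigma^2 = 225.
g11 = 0.004444

0.004444


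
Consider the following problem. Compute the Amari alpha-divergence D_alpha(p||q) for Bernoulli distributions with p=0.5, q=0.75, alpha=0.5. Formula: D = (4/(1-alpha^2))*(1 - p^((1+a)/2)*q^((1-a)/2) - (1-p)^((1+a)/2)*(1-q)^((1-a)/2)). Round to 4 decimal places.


Amari alpha-divergence:
D = (4/(1-alpha^2))*(1 - p^((1+a)/2)*q^((1-a)/2) - (1-p)^((1+a)/2)*(1-q)^((1-a)/2)).
alpha = 0.5, p = 0.5, q = 0.75.
e1 = (1+alpha)/2 = 0.75, e2 = (1-alpha)/2 = 0.25.
t1 = p^e1 * q^e2 = 0.5^0.75 * 0.75^0.25 = 0.553341.
t2 = (1-p)^e1 * (1-q)^e2 = 0.5^0.75 * 0.25^0.25 = 0.420448.
4/(1-alpha^2) = 5.333333.
D = 5.333333*(1 - 0.553341 - 0.420448) = 0.1398

0.1398


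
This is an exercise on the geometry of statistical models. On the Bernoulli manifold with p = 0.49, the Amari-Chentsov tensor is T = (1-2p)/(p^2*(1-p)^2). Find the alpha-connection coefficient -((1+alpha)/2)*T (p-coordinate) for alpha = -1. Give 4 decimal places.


Skewness (Amari-Chentsov) tensor: T = (1-2p)/(p^2*(1-p)^2).
p = 0.49, 1-2p = 0.02, p^2 = 0.2401, (1-p)^2 = 0.2601.
T = 0.02/(0.2401 * 0.2601) = 0.320256.
In the p-coordinate, Gamma^(alpha) = Gamma^(0) - (alpha/2)*T with Gamma^(0) = (1/2)*g'(p) = -T/2,
so Gamma^(alpha) = -((1+alpha)/2)*T.
alpha = -1, -(1+alpha)/2 = 0.0.
Gamma = 0.0 * 0.320256 = 0.0000

0.0000


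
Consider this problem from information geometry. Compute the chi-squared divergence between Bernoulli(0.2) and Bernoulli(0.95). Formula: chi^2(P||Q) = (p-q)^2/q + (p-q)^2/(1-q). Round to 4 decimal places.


Chi-squared divergence between Bernoulli distributions:
chi^2 = (p-q)^2/q + (p-q)^2/(1-q).
p = 0.2, q = 0.95, p-q = -0.75.
(p-q)^2 = 0.5625.
term1 = 0.5625/0.95 = 0.592105.
term2 = 0.5625/0.05 = 11.25.
chi^2 = 0.592105 + 11.25 = 11.8421

11.8421


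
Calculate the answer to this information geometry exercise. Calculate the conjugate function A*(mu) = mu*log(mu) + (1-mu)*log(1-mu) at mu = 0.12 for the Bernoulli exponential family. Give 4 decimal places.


Legendre transform for Bernoulli:
A*(mu) = mu*log(mu) + (1-mu)*log(1-mu).
mu = 0.12, 1-mu = 0.88.
mu*log(mu) = 0.12*log(0.12) = -0.254432.
(1-mu)*log(1-mu) = 0.88*log(0.88) = -0.112493.
A* = -0.254432 + -0.112493 = -0.3669

-0.3669


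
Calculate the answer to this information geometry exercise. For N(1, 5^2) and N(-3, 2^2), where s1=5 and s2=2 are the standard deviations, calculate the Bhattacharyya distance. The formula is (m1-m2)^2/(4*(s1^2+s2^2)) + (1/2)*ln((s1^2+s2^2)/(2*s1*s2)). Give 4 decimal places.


Bhattacharyya distance between two Gaussians:
DB = (m1-m2)^2/(4*(s1^2+s2^2)) + (1/2)*ln((s1^2+s2^2)/(2*s1*s2)).
(m1-m2)^2 = (4)^2 = 16.
s1^2+s2^2 = 25 + 4 = 29.
term1 = 16/116 = 0.137931.
term2 = 0.5*ln(29/20.0) = 0.185782.
DB = 0.137931 + 0.185782 = 0.3237

0.3237


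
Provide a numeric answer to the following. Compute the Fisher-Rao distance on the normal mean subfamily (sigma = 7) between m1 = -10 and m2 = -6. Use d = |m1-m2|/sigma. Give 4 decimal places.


On the fixed-variance normal subfamily, geodesic distance = |m1-m2|/sigma.
|-10 - -6| = 4.
sigma = 7.
d = 4/7 = 0.5714

0.5714


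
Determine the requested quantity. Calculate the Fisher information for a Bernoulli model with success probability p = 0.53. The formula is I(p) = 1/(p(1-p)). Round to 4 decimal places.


For Bernoulli(p), Fisher information is I(p) = 1/(p*(1-p)).
p = 0.53, 1-p = 0.47.
p*(1-p) = 0.2491.
I(p) = 1/0.2491 = 4.0145

4.0145


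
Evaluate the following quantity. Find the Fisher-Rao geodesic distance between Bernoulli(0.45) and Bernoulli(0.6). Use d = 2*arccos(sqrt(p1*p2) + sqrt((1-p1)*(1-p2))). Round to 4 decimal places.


Geodesic distance on Bernoulli manifold:
d(p1,p2) = 2*arccos(sqrt(p1*p2) + sqrt((1-p1)*(1-p2))).
sqrt(p1*p2) = sqrt(0.45*0.6) = 0.519615.
sqrt((1-p1)*(1-p2)) = sqrt(0.55*0.4) = 0.469042.
arg = 0.519615 + 0.469042 = 0.988657.
d = 2*arccos(0.988657) = 0.3015

0.3015


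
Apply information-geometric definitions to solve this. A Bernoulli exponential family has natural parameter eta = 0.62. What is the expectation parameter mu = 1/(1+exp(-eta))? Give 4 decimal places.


Dual coordinate (expectation parameter) for Bernoulli:
mu = 1/(1+exp(-eta)).
eta = 0.62.
exp(-eta) = exp(-0.62) = 0.537944.
mu = 1/(1+0.537944) = 0.6502

0.6502


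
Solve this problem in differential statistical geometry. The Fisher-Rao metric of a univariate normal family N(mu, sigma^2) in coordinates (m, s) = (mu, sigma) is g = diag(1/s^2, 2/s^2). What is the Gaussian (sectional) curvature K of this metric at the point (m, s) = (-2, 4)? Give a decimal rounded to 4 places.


The metric has the form g = (A dm^2 + B ds^2)/s^2 with A = 1, B = 2.
Substitute u = sqrt(A/B)*m: g = B*(du^2 + ds^2)/s^2, i.e. B times the
Poincare upper half-plane metric, which has constant Gaussian curvature -1.
Scaling a 2D metric by a constant c divides the Gaussian curvature by c,
so K = -1/B = -1/(2) = -0.5000 everywhere (the point (m, s) = (-2, 4) is irrelevant:
the curvature is constant).
The requested Gaussian curvature is K = -0.5000.

-0.5000


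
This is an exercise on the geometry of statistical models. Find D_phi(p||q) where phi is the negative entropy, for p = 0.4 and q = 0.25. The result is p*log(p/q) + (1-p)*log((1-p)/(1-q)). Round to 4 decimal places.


Bregman divergence with negative entropy generator:
D = p*log(p/q) + (1-p)*log((1-p)/(1-q)).
p = 0.4, q = 0.25.
p*log(p/q) = 0.4*log(0.4/0.25) = 0.188001.
(1-p)*log((1-p)/(1-q)) = 0.6*log(0.6/0.75) = -0.133886.
D = 0.188001 + -0.133886 = 0.0541

0.0541


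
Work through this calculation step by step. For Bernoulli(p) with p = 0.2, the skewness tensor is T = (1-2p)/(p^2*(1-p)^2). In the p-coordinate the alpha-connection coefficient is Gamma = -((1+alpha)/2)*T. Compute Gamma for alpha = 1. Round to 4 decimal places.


Skewness (Amari-Chentsov) tensor: T = (1-2p)/(p^2*(1-p)^2).
p = 0.2, 1-2p = 0.6, p^2 = 0.04, (1-p)^2 = 0.64.
T = 0.6/(0.04 * 0.64) = 23.4375.
In the p-coordinate, Gamma^(alpha) = Gamma^(0) - (alpha/2)*T with Gamma^(0) = (1/2)*g'(p) = -T/2,
so Gamma^(alpha) = -((1+alpha)/2)*T.
alpha = 1, -(1+alpha)/2 = -1.0.
Gamma = -1.0 * 23.4375 = -23.4375

-23.4375


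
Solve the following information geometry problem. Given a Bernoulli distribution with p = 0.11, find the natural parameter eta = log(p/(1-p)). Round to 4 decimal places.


Natural parameter for Bernoulli: eta = log(p/(1-p)).
p = 0.11, 1-p = 0.89.
p/(1-p) = 0.123596.
eta = log(0.123596) = -2.0907

-2.0907


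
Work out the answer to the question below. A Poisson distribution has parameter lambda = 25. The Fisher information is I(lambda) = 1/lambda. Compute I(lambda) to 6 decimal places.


Fisher information for Poisson: I(lambda) = 1/lambda.
lambda = 25.
I(lambda) = 1/25 = 0.040000

0.040000


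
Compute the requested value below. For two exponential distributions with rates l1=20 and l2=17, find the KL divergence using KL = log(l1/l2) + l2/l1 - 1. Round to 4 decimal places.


KL divergence for exponential family:
KL = log(l1/l2) + l2/l1 - 1.
log(20/17) = 0.162519.
17/20 = 0.85.
KL = 0.162519 + 0.85 - 1 = 0.0125

0.0125


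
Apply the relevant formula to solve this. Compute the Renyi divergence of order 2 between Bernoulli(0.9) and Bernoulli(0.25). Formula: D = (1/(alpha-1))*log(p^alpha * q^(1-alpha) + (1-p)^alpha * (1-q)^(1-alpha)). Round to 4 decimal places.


Renyi divergence of order alpha between Bernoulli distributions:
D = (1/(alpha-1))*log(p^alpha * q^(1-alpha) + (1-p)^alpha * (1-q)^(1-alpha)).
alpha = 2, p = 0.9, q = 0.25.
p^alpha * q^(1-alpha) = 0.9^2 * 0.25^-1 = 3.24.
(1-p)^alpha * (1-q)^(1-alpha) = 0.1^2 * 0.75^-1 = 0.013333.
sum = 3.24 + 0.013333 = 3.253333.
D = (1/1)*log(3.253333) = 1.1797

1.1797


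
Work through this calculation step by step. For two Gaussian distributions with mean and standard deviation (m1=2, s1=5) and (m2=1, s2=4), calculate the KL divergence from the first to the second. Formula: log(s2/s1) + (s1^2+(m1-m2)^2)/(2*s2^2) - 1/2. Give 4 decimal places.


KL divergence between normal distributions:
KL = log(s2/s1) + (s1^2 + (m1-m2)^2)/(2*s2^2) - 1/2.
log(4/5) = -0.223144.
(5^2 + (2-1)^2)/(2*4^2) = (25 + 1)/32 = 0.8125.
KL = -0.223144 + 0.8125 - 0.5 = 0.0894

0.0894


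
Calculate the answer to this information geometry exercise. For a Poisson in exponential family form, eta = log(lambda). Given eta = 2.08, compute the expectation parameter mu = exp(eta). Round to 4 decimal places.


Expectation parameter for Poisson exponential family:
mu = exp(eta).
eta = 2.08.
mu = exp(2.08) = 8.0045

8.0045


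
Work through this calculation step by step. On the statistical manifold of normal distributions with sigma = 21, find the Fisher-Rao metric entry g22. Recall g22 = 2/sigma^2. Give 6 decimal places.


For the 2-parameter normal family, the Fisher metric has:
  g11 = 1/sigma^2, g22 = 2/sigma^2.
sigma = 21, sigma^2 = 441.
g22 = 0.004535

0.004535


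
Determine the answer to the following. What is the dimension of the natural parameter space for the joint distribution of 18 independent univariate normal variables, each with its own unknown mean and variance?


Exponential family dimension calculation:
Each univariate normal has two natural parameters (mu/sigma^2 and -1/(2 sigma^2)).
With 18 independent components, dim = 2 * 18 = 36.

36


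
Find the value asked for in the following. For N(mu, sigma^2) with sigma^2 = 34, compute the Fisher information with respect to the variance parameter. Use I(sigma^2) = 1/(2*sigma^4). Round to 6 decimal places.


Fisher information for variance: I(sigma^2) = 1/(2*sigma^4).
sigma^2 = 34, so sigma^4 = 1156.
I = 1/(2*1156) = 1/2312 = 0.000433

0.000433


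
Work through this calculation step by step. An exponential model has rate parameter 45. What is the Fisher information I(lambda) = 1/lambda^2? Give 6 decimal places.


Fisher information for exponential: I(lambda) = 1/lambda^2.
lambda = 45, lambda^2 = 2025.
I = 1/2025 = 0.000494

0.000494


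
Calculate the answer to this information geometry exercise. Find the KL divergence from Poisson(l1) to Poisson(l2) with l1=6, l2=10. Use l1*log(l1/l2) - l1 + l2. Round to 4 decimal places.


KL divergence for Poisson:
KL = l1*log(l1/l2) - l1 + l2.
l1 = 6, l2 = 10.
log(6/10) = -0.510826.
l1*log(l1/l2) = 6 * -0.510826 = -3.064954.
KL = -3.064954 - 6 + 10 = 0.9350

0.9350


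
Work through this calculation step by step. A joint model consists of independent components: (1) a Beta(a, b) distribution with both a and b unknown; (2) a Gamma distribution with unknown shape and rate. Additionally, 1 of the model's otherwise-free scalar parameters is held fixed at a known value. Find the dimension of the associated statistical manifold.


The dimension of a statistical manifold equals the number of free
(independent) real parameters of the model. For a product of independent
blocks the parameter counts add.
- Beta (a, b): 2.
- Gamma (shape, rate): 2.
Total = 2 + 2 = 4.
1 parameter(s) fixed at known values: 4 - 1 = 3.
Dimension = 3

3


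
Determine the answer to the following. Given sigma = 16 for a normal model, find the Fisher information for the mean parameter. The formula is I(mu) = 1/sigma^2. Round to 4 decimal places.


The Fisher information for the mean of a normal distribution is I(mu) = 1/sigma^2.
sigma = 16, so sigma^2 = 256.
I(mu) = 1/256 = 0.0039

0.0039


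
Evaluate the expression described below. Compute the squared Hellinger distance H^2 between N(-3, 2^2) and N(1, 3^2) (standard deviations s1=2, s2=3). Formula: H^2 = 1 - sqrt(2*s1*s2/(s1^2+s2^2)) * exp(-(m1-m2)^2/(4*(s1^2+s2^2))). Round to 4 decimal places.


Squared Hellinger distance for Gaussians:
H^2 = 1 - sqrt(2*s1*s2/(s1^2+s2^2)) * exp(-(m1-m2)^2/(4*(s1^2+s2^2))).
s1^2 = 4, s2^2 = 9, s1^2+s2^2 = 13.
sqrt(2*2*3/(13)) = 0.960769.
(m1-m2)^2 = (-4)^2 = 16.
exp(-16/(4*13)) = exp(-0.307692) = 0.735141.
H^2 = 1 - 0.960769*0.735141 = 0.2937

0.2937


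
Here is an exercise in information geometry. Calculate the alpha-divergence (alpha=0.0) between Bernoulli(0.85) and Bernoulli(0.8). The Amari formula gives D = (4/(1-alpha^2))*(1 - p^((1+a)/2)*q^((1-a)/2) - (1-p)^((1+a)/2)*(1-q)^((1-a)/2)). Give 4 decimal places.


Amari alpha-divergence:
D = (4/(1-alpha^2))*(1 - p^((1+a)/2)*q^((1-a)/2) - (1-p)^((1+a)/2)*(1-q)^((1-a)/2)).
alpha = 0.0, p = 0.85, q = 0.8.
e1 = (1+alpha)/2 = 0.5, e2 = (1-alpha)/2 = 0.5.
t1 = p^e1 * q^e2 = 0.85^0.5 * 0.8^0.5 = 0.824621.
t2 = (1-p)^e1 * (1-q)^e2 = 0.15^0.5 * 0.2^0.5 = 0.173205.
4/(1-alpha^2) = 4.0.
D = 4.0*(1 - 0.824621 - 0.173205) = 0.0087

0.0087


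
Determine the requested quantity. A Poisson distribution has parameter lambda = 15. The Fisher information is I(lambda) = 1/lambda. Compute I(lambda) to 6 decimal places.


Fisher information for Poisson: I(lambda) = 1/lambda.
lambda = 15.
I(lambda) = 1/15 = 0.066667

0.066667


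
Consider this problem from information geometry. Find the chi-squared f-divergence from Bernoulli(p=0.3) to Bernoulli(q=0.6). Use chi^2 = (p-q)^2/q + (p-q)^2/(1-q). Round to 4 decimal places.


Chi-squared divergence between Bernoulli distributions:
chi^2 = (p-q)^2/q + (p-q)^2/(1-q).
p = 0.3, q = 0.6, p-q = -0.3.
(p-q)^2 = 0.09.
term1 = 0.09/0.6 = 0.15.
term2 = 0.09/0.4 = 0.225.
chi^2 = 0.15 + 0.225 = 0.3750

0.3750


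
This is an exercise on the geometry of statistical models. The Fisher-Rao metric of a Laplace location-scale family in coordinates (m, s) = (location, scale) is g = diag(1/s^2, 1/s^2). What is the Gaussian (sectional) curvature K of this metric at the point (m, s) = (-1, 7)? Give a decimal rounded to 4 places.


The metric has the form g = (A dm^2 + B ds^2)/s^2 with A = 1, B = 1.
Substitute u = sqrt(A/B)*m: g = B*(du^2 + ds^2)/s^2, i.e. B times the
Poincare upper half-plane metric, which has constant Gaussian curvature -1.
Scaling a 2D metric by a constant c divides the Gaussian curvature by c,
so K = -1/B = -1/(1) = -1.0000 everywhere (the point (m, s) = (-1, 7) is irrelevant:
the curvature is constant).
The requested Gaussian curvature is K = -1.0000.

-1.0000


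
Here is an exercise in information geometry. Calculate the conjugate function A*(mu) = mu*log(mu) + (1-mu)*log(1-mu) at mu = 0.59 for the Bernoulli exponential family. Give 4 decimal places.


Legendre transform for Bernoulli:
A*(mu) = mu*log(mu) + (1-mu)*log(1-mu).
mu = 0.59, 1-mu = 0.41.
mu*log(mu) = 0.59*log(0.59) = -0.311303.
(1-mu)*log(1-mu) = 0.41*log(0.41) = -0.365555.
A* = -0.311303 + -0.365555 = -0.6769

-0.6769


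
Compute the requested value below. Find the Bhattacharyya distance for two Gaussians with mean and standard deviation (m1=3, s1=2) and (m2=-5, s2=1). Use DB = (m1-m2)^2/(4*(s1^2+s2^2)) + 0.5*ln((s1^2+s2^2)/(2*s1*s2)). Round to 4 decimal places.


Bhattacharyya distance between two Gaussians:
DB = (m1-m2)^2/(4*(s1^2+s2^2)) + (1/2)*ln((s1^2+s2^2)/(2*s1*s2)).
(m1-m2)^2 = (8)^2 = 64.
s1^2+s2^2 = 4 + 1 = 5.
term1 = 64/20 = 3.2.
term2 = 0.5*ln(5/4.0) = 0.111572.
DB = 3.2 + 0.111572 = 3.3116

3.3116


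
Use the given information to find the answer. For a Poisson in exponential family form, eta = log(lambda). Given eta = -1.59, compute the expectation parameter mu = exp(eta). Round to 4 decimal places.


Expectation parameter for Poisson exponential family:
mu = exp(eta).
eta = -1.59.
mu = exp(-1.59) = 0.2039

0.2039


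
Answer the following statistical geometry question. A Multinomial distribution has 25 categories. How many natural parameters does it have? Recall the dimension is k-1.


Exponential family dimension calculation:
For Multinomial with k=25 categories, dim = k-1 = 24.

24


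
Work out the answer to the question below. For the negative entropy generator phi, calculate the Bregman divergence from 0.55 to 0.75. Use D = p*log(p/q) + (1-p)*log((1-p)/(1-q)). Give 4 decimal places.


Bregman divergence with negative entropy generator:
D = p*log(p/q) + (1-p)*log((1-p)/(1-q)).
p = 0.55, q = 0.75.
p*log(p/q) = 0.55*log(0.55/0.75) = -0.170585.
(1-p)*log((1-p)/(1-q)) = 0.45*log(0.45/0.25) = 0.264504.
D = -0.170585 + 0.264504 = 0.0939

0.0939


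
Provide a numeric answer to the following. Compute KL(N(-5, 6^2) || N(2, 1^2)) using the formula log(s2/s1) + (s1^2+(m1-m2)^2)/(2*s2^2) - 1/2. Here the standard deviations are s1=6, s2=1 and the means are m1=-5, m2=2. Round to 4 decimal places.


KL divergence between normal distributions:
KL = log(s2/s1) + (s1^2 + (m1-m2)^2)/(2*s2^2) - 1/2.
log(1/6) = -1.791759.
(6^2 + (-5-2)^2)/(2*1^2) = (36 + 49)/2 = 42.5.
KL = -1.791759 + 42.5 - 0.5 = 40.2082

40.2082


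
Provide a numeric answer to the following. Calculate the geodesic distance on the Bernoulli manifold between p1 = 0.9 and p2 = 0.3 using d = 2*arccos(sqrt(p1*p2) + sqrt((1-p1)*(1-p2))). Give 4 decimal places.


Geodesic distance on Bernoulli manifold:
d(p1,p2) = 2*arccos(sqrt(p1*p2) + sqrt((1-p1)*(1-p2))).
sqrt(p1*p2) = sqrt(0.9*0.3) = 0.519615.
sqrt((1-p1)*(1-p2)) = sqrt(0.1*0.7) = 0.264575.
arg = 0.519615 + 0.264575 = 0.78419.
d = 2*arccos(0.78419) = 1.3388

1.3388


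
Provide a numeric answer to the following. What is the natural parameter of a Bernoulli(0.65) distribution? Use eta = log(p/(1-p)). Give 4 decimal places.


Natural parameter for Bernoulli: eta = log(p/(1-p)).
p = 0.65, 1-p = 0.35.
p/(1-p) = 1.857143.
eta = log(1.857143) = 0.6190

0.6190


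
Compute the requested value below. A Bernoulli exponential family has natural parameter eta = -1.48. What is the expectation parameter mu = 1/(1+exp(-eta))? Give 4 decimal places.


Dual coordinate (expectation parameter) for Bernoulli:
mu = 1/(1+exp(-eta)).
eta = -1.48.
exp(-eta) = exp(1.48) = 4.392946.
mu = 1/(1+4.392946) = 0.1854

0.1854


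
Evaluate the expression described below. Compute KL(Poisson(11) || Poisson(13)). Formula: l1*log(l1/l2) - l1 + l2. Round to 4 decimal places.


KL divergence for Poisson:
KL = l1*log(l1/l2) - l1 + l2.
l1 = 11, l2 = 13.
log(11/13) = -0.167054.
l1*log(l1/l2) = 11 * -0.167054 = -1.837595.
KL = -1.837595 - 11 + 13 = 0.1624

0.1624


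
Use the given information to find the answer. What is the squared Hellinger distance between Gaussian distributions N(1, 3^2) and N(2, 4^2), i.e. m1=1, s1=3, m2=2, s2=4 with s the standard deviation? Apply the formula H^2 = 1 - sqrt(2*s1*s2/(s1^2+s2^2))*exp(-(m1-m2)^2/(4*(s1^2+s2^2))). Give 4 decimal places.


Squared Hellinger distance for Gaussians:
H^2 = 1 - sqrt(2*s1*s2/(s1^2+s2^2)) * exp(-(m1-m2)^2/(4*(s1^2+s2^2))).
s1^2 = 9, s2^2 = 16, s1^2+s2^2 = 25.
sqrt(2*3*4/(25)) = 0.979796.
(m1-m2)^2 = (-1)^2 = 1.
exp(-1/(4*25)) = exp(-0.01) = 0.99005.
H^2 = 1 - 0.979796*0.99005 = 0.0300

0.0300


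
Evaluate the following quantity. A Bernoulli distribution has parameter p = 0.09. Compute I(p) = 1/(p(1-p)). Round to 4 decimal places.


For Bernoulli(p), Fisher information is I(p) = 1/(p*(1-p)).
p = 0.09, 1-p = 0.91.
p*(1-p) = 0.0819.
I(p) = 1/0.0819 = 12.2100

12.2100


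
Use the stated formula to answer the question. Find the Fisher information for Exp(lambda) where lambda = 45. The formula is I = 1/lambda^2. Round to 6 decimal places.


Fisher information for exponential: I(lambda) = 1/lambda^2.
lambda = 45, lambda^2 = 2025.
I = 1/2025 = 0.000494

0.000494


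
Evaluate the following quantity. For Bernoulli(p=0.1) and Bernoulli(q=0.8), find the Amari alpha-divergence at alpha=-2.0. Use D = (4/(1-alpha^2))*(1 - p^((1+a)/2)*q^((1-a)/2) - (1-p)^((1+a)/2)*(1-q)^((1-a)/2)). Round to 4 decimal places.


Amari alpha-divergence:
D = (4/(1-alpha^2))*(1 - p^((1+a)/2)*q^((1-a)/2) - (1-p)^((1+a)/2)*(1-q)^((1-a)/2)).
alpha = -2.0, p = 0.1, q = 0.8.
e1 = (1+alpha)/2 = -0.5, e2 = (1-alpha)/2 = 1.5.
t1 = p^e1 * q^e2 = 0.1^-0.5 * 0.8^1.5 = 2.262742.
t2 = (1-p)^e1 * (1-q)^e2 = 0.9^-0.5 * 0.2^1.5 = 0.094281.
4/(1-alpha^2) = -1.333333.
D = -1.333333*(1 - 2.262742 - 0.094281) = 1.8094

1.8094


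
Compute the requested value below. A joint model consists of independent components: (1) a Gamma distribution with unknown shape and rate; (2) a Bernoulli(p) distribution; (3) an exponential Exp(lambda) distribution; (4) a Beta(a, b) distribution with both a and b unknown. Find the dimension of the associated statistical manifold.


The dimension of a statistical manifold equals the number of free
(independent) real parameters of the model. For a product of independent
blocks the parameter counts add.
- Gamma (shape, rate): 2.
- Bernoulli (p): 1.
- exponential (lambda): 1.
- Beta (a, b): 2.
Total = 2 + 1 + 1 + 2 = 6.
Dimension = 6

6


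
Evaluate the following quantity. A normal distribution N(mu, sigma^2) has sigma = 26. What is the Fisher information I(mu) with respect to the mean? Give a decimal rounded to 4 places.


The Fisher information for the mean of a normal distribution is I(mu) = 1/sigma^2.
sigma = 26, so sigma^2 = 676.
I(mu) = 1/676 = 0.0015

0.0015


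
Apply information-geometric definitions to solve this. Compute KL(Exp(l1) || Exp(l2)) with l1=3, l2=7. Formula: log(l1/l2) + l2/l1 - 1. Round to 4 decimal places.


KL divergence for exponential family:
KL = log(l1/l2) + l2/l1 - 1.
log(3/7) = -0.847298.
7/3 = 2.333333.
KL = -0.847298 + 2.333333 - 1 = 0.4860

0.4860


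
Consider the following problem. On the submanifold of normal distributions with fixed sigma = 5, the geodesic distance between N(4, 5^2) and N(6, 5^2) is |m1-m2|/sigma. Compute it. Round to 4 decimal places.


On the fixed-variance normal subfamily, geodesic distance = |m1-m2|/sigma.
|4 - 6| = 2.
sigma = 5.
d = 2/5 = 0.4000

0.4000


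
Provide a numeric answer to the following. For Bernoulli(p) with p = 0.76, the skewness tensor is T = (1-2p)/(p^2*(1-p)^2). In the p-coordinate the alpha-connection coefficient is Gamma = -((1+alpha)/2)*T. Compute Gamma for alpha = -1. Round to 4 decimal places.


Skewness (Amari-Chentsov) tensor: T = (1-2p)/(p^2*(1-p)^2).
p = 0.76, 1-2p = -0.52, p^2 = 0.5776, (1-p)^2 = 0.0576.
T = -0.52/(0.5776 * 0.0576) = -15.629809.
In the p-coordinate, Gamma^(alpha) = Gamma^(0) - (alpha/2)*T with Gamma^(0) = (1/2)*g'(p) = -T/2,
so Gamma^(alpha) = -((1+alpha)/2)*T.
alpha = -1, -(1+alpha)/2 = 0.0.
Gamma = 0.0 * -15.629809 = 0.0000

0.0000


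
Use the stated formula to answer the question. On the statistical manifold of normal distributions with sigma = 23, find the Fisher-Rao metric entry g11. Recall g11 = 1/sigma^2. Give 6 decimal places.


For the 2-parameter normal family, the Fisher metric has:
  g11 = 1/sigma^2, g22 = 2/sigma^2.
sigma = 23, sigma^2 = 529.
g11 = 0.001890

0.001890


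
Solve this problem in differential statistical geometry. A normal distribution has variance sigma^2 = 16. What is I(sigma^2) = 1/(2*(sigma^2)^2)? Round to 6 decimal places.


Fisher information for variance: I(sigma^2) = 1/(2*sigma^4).
sigma^2 = 16, so sigma^4 = 256.
I = 1/(2*256) = 1/512 = 0.001953

0.001953


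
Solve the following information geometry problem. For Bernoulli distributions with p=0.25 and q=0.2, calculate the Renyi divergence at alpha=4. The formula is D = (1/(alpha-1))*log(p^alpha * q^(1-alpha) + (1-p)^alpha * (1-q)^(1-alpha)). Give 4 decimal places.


Renyi divergence of order alpha between Bernoulli distributions:
D = (1/(alpha-1))*log(p^alpha * q^(1-alpha) + (1-p)^alpha * (1-q)^(1-alpha)).
alpha = 4, p = 0.25, q = 0.2.
p^alpha * q^(1-alpha) = 0.25^4 * 0.2^-3 = 0.488281.
(1-p)^alpha * (1-q)^(1-alpha) = 0.75^4 * 0.8^-3 = 0.617981.
sum = 0.488281 + 0.617981 = 1.106262.
D = (1/3)*log(1.106262) = 0.0337

0.0337


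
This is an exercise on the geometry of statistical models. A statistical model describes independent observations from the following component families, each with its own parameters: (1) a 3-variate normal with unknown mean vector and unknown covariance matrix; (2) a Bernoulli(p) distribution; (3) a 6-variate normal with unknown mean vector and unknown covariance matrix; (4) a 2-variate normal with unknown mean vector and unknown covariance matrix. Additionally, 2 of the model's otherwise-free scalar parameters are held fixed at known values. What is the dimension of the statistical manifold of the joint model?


The dimension of a statistical manifold equals the number of free
(independent) real parameters of the model. For a product of independent
blocks the parameter counts add.
- 3-variate normal: 3 (mean) + 3*4/2 = 6 (symmetric covariance) = 9.
- Bernoulli (p): 1.
- 6-variate normal: 6 (mean) + 6*7/2 = 21 (symmetric covariance) = 27.
- 2-variate normal: 2 (mean) + 2*3/2 = 3 (symmetric covariance) = 5.
Total = 9 + 1 + 27 + 5 = 42.
2 parameter(s) fixed at known values: 42 - 2 = 40.
Dimension = 40

40


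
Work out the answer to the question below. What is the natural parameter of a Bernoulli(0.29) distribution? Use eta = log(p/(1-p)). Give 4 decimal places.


Natural parameter for Bernoulli: eta = log(p/(1-p)).
p = 0.29, 1-p = 0.71.
p/(1-p) = 0.408451.
eta = log(0.408451) = -0.8954

-0.8954


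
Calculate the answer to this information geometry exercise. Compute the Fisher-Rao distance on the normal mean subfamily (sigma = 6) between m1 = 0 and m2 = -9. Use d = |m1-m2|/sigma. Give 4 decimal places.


On the fixed-variance normal subfamily, geodesic distance = |m1-m2|/sigma.
|0 - -9| = 9.
sigma = 6.
d = 9/6 = 1.5000

1.5000


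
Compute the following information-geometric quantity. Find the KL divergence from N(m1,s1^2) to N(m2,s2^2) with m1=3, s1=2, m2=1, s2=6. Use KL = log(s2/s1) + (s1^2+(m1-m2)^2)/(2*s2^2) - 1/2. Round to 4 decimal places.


KL divergence between normal distributions:
KL = log(s2/s1) + (s1^2 + (m1-m2)^2)/(2*s2^2) - 1/2.
log(6/2) = 1.098612.
(2^2 + (3-1)^2)/(2*6^2) = (4 + 4)/72 = 0.111111.
KL = 1.098612 + 0.111111 - 0.5 = 0.7097

0.7097


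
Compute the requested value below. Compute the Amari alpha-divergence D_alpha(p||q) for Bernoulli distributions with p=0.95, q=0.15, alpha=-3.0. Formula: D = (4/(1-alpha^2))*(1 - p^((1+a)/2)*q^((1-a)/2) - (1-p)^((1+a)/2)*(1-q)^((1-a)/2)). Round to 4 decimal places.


Amari alpha-divergence:
D = (4/(1-alpha^2))*(1 - p^((1+a)/2)*q^((1-a)/2) - (1-p)^((1+a)/2)*(1-q)^((1-a)/2)).
alpha = -3.0, p = 0.95, q = 0.15.
e1 = (1+alpha)/2 = -1.0, e2 = (1-alpha)/2 = 2.0.
t1 = p^e1 * q^e2 = 0.95^-1.0 * 0.15^2.0 = 0.023684.
t2 = (1-p)^e1 * (1-q)^e2 = 0.05^-1.0 * 0.85^2.0 = 14.45.
4/(1-alpha^2) = -0.5.
D = -0.5*(1 - 0.023684 - 14.45) = 6.7368

6.7368


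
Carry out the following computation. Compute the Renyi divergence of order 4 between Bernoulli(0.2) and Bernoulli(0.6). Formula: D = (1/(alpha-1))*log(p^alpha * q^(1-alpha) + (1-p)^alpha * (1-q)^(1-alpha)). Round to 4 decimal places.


Renyi divergence of order alpha between Bernoulli distributions:
D = (1/(alpha-1))*log(p^alpha * q^(1-alpha) + (1-p)^alpha * (1-q)^(1-alpha)).
alpha = 4, p = 0.2, q = 0.6.
p^alpha * q^(1-alpha) = 0.2^4 * 0.6^-3 = 0.007407.
(1-p)^alpha * (1-q)^(1-alpha) = 0.8^4 * 0.4^-3 = 6.4.
sum = 0.007407 + 6.4 = 6.407407.
D = (1/3)*log(6.407407) = 0.6192

0.6192


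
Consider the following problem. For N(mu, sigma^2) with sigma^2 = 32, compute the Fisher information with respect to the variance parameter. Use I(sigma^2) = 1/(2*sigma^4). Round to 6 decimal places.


Fisher information for variance: I(sigma^2) = 1/(2*sigma^4).
sigma^2 = 32, so sigma^4 = 1024.
I = 1/(2*1024) = 1/2048 = 0.000488

0.000488


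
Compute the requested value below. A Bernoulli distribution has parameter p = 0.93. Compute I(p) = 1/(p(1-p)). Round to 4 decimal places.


For Bernoulli(p), Fisher information is I(p) = 1/(p*(1-p)).
p = 0.93, 1-p = 0.07.
p*(1-p) = 0.0651.
I(p) = 1/0.0651 = 15.3610

15.3610


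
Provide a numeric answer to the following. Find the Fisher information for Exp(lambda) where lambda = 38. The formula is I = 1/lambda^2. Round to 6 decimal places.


Fisher information for exponential: I(lambda) = 1/lambda^2.
lambda = 38, lambda^2 = 1444.
I = 1/1444 = 0.000693

0.000693


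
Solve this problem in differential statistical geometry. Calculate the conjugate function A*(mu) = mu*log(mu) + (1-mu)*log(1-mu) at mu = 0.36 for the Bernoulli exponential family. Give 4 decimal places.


Legendre transform for Bernoulli:
A*(mu) = mu*log(mu) + (1-mu)*log(1-mu).
mu = 0.36, 1-mu = 0.64.
mu*log(mu) = 0.36*log(0.36) = -0.367794.
(1-mu)*log(1-mu) = 0.64*log(0.64) = -0.285624.
A* = -0.367794 + -0.285624 = -0.6534

-0.6534


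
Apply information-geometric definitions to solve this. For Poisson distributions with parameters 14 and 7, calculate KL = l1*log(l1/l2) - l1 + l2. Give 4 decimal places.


KL divergence for Poisson:
KL = l1*log(l1/l2) - l1 + l2.
l1 = 14, l2 = 7.
log(14/7) = 0.693147.
l1*log(l1/l2) = 14 * 0.693147 = 9.704061.
KL = 9.704061 - 14 + 7 = 2.7041

2.7041


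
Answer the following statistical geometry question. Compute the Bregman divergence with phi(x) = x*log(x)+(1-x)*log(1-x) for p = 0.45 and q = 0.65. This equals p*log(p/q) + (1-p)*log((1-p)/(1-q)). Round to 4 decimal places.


Bregman divergence with negative entropy generator:
D = p*log(p/q) + (1-p)*log((1-p)/(1-q)).
p = 0.45, q = 0.65.
p*log(p/q) = 0.45*log(0.45/0.65) = -0.165476.
(1-p)*log((1-p)/(1-q)) = 0.55*log(0.55/0.35) = 0.248592.
D = -0.165476 + 0.248592 = 0.0831

0.0831


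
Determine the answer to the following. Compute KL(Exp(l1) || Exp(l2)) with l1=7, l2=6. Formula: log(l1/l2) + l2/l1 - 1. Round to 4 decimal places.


KL divergence for exponential family:
KL = log(l1/l2) + l2/l1 - 1.
log(7/6) = 0.154151.
6/7 = 0.857143.
KL = 0.154151 + 0.857143 - 1 = 0.0113

0.0113


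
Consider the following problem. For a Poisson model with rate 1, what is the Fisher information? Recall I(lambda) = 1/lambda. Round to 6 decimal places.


Fisher information for Poisson: I(lambda) = 1/lambda.
lambda = 1.
I(lambda) = 1/1 = 1.000000

1.000000


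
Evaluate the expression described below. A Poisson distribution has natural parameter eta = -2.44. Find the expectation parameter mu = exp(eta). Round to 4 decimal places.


Expectation parameter for Poisson exponential family:
mu = exp(eta).
eta = -2.44.
mu = exp(-2.44) = 0.0872

0.0872


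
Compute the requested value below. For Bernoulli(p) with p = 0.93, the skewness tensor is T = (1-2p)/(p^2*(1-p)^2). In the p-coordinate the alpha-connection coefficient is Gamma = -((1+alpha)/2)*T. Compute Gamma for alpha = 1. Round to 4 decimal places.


Skewness (Amari-Chentsov) tensor: T = (1-2p)/(p^2*(1-p)^2).
p = 0.93, 1-2p = -0.86, p^2 = 0.8649, (1-p)^2 = 0.0049.
T = -0.86/(0.8649 * 0.0049) = -202.92543.
In the p-coordinate, Gamma^(alpha) = Gamma^(0) - (alpha/2)*T with Gamma^(0) = (1/2)*g'(p) = -T/2,
so Gamma^(alpha) = -((1+alpha)/2)*T.
alpha = 1, -(1+alpha)/2 = -1.0.
Gamma = -1.0 * -202.92543 = 202.9254

202.9254


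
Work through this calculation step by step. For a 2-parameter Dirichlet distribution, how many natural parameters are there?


Exponential family dimension calculation:
Dirichlet with 2 components has 2 natural parameters.

2


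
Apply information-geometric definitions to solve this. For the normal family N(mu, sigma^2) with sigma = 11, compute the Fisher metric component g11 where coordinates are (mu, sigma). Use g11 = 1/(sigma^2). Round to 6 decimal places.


For the 2-parameter normal family, the Fisher metric has:
  g11 = 1/sigma^2, g22 = 2/sigma^2.
sigma = 11, sigma^2 = 121.
g11 = 0.008264

0.008264


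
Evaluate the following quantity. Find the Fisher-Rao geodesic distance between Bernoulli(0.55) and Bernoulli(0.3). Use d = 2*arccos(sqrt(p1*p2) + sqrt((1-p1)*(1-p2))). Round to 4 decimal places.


Geodesic distance on Bernoulli manifold:
d(p1,p2) = 2*arccos(sqrt(p1*p2) + sqrt((1-p1)*(1-p2))).
sqrt(p1*p2) = sqrt(0.55*0.3) = 0.406202.
sqrt((1-p1)*(1-p2)) = sqrt(0.45*0.7) = 0.561249.
arg = 0.406202 + 0.561249 = 0.967451.
d = 2*arccos(0.967451) = 0.5117

0.5117


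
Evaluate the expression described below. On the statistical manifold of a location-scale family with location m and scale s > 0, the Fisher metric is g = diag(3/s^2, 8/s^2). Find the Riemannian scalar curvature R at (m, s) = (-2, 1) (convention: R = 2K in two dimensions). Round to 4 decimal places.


The metric has the form g = (A dm^2 + B ds^2)/s^2 with A = 3, B = 8.
Substitute u = sqrt(A/B)*m: g = B*(du^2 + ds^2)/s^2, i.e. B times the
Poincare upper half-plane metric, which has constant Gaussian curvature -1.
Scaling a 2D metric by a constant c divides the Gaussian curvature by c,
so K = -1/B = -1/(8) = -0.1250 everywhere (the point (m, s) = (-2, 1) is irrelevant:
the curvature is constant).
Scalar curvature in dimension 2: R = 2K = -2/(8) = -0.2500.

-0.2500


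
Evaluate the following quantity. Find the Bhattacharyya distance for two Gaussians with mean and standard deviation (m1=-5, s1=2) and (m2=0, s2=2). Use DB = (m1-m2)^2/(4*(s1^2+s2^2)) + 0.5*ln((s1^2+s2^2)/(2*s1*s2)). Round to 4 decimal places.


Bhattacharyya distance between two Gaussians:
DB = (m1-m2)^2/(4*(s1^2+s2^2)) + (1/2)*ln((s1^2+s2^2)/(2*s1*s2)).
(m1-m2)^2 = (-5)^2 = 25.
s1^2+s2^2 = 4 + 4 = 8.
term1 = 25/32 = 0.78125.
term2 = 0.5*ln(8/8.0) = 0.0.
DB = 0.78125 + 0.0 = 0.7813

0.7813


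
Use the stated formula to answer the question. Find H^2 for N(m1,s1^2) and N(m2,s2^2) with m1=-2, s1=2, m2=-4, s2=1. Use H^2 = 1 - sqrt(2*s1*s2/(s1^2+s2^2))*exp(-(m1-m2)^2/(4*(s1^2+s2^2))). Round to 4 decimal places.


Squared Hellinger distance for Gaussians:
H^2 = 1 - sqrt(2*s1*s2/(s1^2+s2^2)) * exp(-(m1-m2)^2/(4*(s1^2+s2^2))).
s1^2 = 4, s2^2 = 1, s1^2+s2^2 = 5.
sqrt(2*2*1/(5)) = 0.894427.
(m1-m2)^2 = (2)^2 = 4.
exp(-4/(4*5)) = exp(-0.2) = 0.818731.
H^2 = 1 - 0.894427*0.818731 = 0.2677

0.2677


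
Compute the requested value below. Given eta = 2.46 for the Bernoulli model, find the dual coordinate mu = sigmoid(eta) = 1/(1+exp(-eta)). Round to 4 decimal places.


Dual coordinate (expectation parameter) for Bernoulli:
mu = 1/(1+exp(-eta)).
eta = 2.46.
exp(-eta) = exp(-2.46) = 0.085435.
mu = 1/(1+0.085435) = 0.9213

0.9213


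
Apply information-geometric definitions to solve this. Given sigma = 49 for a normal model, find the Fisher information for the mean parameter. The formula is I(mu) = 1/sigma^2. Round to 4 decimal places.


The Fisher information for the mean of a normal distribution is I(mu) = 1/sigma^2.
sigma = 49, so sigma^2 = 2401.
I(mu) = 1/2401 = 0.0004

0.0004
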